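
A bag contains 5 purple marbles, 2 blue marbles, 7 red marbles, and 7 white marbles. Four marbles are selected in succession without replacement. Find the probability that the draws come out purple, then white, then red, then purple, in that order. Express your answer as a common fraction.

7/1026

Each draw changes the counts, so multiply the conditional probabilities along the sequence:
P = 5/21 × 7/20 × 7/19 × 4/18 = 980/143640 = 7/1026.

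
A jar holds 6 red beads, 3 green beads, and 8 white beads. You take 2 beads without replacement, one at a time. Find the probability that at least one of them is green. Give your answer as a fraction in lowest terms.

45/136

P(no green) = 14/17 × 13/16 = 182/272 = 91/136.
P(at least one) = 1 − 91/136 = 45/136.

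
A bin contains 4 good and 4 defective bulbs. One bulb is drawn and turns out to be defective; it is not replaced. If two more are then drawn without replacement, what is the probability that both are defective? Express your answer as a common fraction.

1/7

With the first bulb removed, 3 defective remain out of 7.
P = 3/7 × 2/6 = 6/42 = 1/7.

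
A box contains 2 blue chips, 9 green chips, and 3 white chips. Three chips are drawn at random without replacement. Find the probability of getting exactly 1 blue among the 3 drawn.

33/91

One ordering (blue drawn first) has probability 2/14 × 12/13 × 11/12 = 264/2184 = 11/91.
There are C(3,1) = 3 such orderings, each equally likely, so P = 3 × 11/91 = 33/91.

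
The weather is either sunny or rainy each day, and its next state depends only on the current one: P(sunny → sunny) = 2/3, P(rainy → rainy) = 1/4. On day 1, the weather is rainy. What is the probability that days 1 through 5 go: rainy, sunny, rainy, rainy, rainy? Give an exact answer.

1/64

Day 1 is given. For each transition, use the conditional probability from the current state:
P(sunny | rainy) = 3/4; P(rainy | sunny) = 1/3; P(rainy | rainy) = 1/4; P(rainy | rainy) = 1/4.
P = 3/4 × 1/3 × 1/4 × 1/4 = 3/192 = 1/64.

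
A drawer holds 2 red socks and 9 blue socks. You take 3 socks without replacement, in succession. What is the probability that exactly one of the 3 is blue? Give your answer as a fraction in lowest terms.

One ordering (blue drawn first) has probability 9/11 × 2/10 × 1/9 = 18/990 = 1/55.
There are C(3,1) = 3 such orderings, each equally likely, so P = 3 × 1/55 = 3/55.

3/55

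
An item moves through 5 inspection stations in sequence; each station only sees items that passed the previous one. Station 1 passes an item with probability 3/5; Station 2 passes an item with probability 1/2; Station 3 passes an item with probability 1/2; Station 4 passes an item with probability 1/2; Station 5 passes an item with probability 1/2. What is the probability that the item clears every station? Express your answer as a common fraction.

3/80

Multiplying along the chain,
P = 3/5 × 1/2 × 1/2 × 1/2 × 1/2 = 3/80.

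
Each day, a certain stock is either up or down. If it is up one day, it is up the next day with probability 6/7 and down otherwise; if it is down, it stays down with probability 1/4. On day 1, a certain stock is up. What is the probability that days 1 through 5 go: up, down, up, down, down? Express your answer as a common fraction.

3/784

Day 1 is given. For each transition, use the conditional probability from the current state:
P(down | up) = 1/7; P(up | down) = 3/4; P(down | up) = 1/7; P(down | down) = 1/4.
P = 1/7 × 3/4 × 1/7 × 1/4 = 3/784.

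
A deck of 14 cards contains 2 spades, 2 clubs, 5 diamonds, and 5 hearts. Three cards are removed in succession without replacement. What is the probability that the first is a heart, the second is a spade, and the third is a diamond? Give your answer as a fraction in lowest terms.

Each draw changes the counts, so multiply the conditional probabilities along the sequence:
P = 5/14 × 2/13 × 5/12 = 50/2184 = 25/1092.

25/1092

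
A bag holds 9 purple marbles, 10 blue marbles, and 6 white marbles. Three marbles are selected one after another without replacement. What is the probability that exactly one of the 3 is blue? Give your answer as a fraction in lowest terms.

One ordering (blue drawn first) has probability 10/25 × 15/24 × 14/23 = 2100/13800 = 7/46.
There are C(3,1) = 3 such orderings, each equally likely, so P = 3 × 7/46 = 21/46.

21/46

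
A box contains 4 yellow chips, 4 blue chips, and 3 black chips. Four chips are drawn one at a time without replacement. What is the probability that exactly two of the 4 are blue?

21/55

One ordering (blue drawn first) has probability 4/11 × 3/10 × 7/9 × 6/8 = 504/7920 = 7/110.
There are C(4,2) = 6 such orderings, each equally likely, so P = 6 × 7/110 = 21/55.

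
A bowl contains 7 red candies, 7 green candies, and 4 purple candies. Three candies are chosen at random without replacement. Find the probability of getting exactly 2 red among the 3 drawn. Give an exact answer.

One ordering (red drawn first) has probability 7/18 × 6/17 × 11/16 = 462/4896 = 77/816.
There are C(3,2) = 3 such orderings, each equally likely, so P = 3 × 77/816 = 77/272.

77/272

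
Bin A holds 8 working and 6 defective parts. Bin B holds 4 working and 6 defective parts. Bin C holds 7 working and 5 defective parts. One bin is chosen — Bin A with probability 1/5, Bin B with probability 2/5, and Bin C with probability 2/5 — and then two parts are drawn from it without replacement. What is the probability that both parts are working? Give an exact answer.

From Bin A: P(both working) = (8/14)(7/13) = 4/13.
From Bin B: P(both working) = (4/10)(3/9) = 2/15.
From Bin C: P(both working) = (7/12)(6/11) = 7/22.
Total probability = (1/5)(4/13) + (2/5)(2/15) + (2/5)(7/22) = 2597/10725.

2597/10725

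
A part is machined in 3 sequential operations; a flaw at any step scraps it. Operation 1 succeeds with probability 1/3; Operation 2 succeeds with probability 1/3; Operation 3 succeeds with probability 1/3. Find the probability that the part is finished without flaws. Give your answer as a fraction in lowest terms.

Multiplying along the chain,
P = 1/3 × 1/3 × 1/3 = 1/27.

1/27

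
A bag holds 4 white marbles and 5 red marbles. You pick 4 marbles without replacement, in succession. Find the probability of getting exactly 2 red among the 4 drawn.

10/21

One ordering (red drawn first) has probability 5/9 × 4/8 × 4/7 × 3/6 = 240/3024 = 5/63.
There are C(4,2) = 6 such orderings, each equally likely, so P = 6 × 5/63 = 10/21.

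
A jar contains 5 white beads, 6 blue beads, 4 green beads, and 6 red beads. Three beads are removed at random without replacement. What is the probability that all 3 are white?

1/133

P(all white) = 5/21 × 4/20 × 3/19 = 60/7980 = 1/133.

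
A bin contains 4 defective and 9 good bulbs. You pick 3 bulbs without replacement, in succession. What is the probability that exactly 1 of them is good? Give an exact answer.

One ordering (good drawn first) has probability 9/13 × 4/12 × 3/11 = 108/1716 = 9/143.
There are C(3,1) = 3 such orderings, each equally likely, so P = 3 × 9/143 = 27/143.

27/143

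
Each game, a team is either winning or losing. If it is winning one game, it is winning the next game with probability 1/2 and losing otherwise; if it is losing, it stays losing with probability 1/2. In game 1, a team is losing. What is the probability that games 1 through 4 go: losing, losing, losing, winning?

Game 1 is given. For each transition, use the conditional probability from the current state:
P(losing | losing) = 1/2; P(losing | losing) = 1/2; P(winning | losing) = 1/2.
P = 1/2 × 1/2 × 1/2 = 1/8.

1/8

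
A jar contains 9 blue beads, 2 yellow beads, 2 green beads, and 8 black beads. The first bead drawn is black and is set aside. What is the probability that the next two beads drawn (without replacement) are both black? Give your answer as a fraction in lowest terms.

21/190

After the first draw, 7 of the remaining 20 beads are black.
P = 7/20 × 6/19 = 42/380 = 21/190.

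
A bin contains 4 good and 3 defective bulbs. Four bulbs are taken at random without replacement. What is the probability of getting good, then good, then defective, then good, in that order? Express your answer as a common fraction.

Each draw changes the counts, so multiply the conditional probabilities along the sequence:
P = 4/7 × 3/6 × 3/5 × 2/4 = 72/840 = 3/35.

3/35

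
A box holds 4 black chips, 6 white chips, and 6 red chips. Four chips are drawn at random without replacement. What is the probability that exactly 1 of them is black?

44/91

One ordering (black drawn first) has probability 4/16 × 12/15 × 11/14 × 10/13 = 5280/43680 = 11/91.
There are C(4,1) = 4 such orderings, each equally likely, so P = 4 × 11/91 = 44/91.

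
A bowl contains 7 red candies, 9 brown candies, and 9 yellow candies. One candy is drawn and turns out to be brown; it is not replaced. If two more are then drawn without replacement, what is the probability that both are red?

7/92

After the first draw, 7 of the remaining 24 candies are red.
P = 7/24 × 6/23 = 42/552 = 7/92.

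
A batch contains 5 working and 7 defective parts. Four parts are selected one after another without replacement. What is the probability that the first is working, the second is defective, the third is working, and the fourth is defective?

Multiply the probability of each draw given the previous ones:
P = 5/12 × 7/11 × 4/10 × 6/9 = 840/11880 = 7/99.

7/99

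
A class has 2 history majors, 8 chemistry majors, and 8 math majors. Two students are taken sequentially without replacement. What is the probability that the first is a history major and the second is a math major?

8/153

Chain rule:
P = 2/18 × 8/17 = 16/306 = 8/153.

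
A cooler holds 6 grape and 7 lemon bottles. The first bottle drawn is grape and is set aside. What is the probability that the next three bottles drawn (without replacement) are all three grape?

1/22

After the first draw, 5 of the remaining 12 bottles are grape.
P = 5/12 × 4/11 × 3/10 = 60/1320 = 1/22.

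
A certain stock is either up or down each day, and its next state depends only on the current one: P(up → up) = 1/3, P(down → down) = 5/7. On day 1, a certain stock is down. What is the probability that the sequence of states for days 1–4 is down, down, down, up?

Day 1 is given. For each transition, use the conditional probability from the current state:
P(down | down) = 5/7; P(down | down) = 5/7; P(up | down) = 2/7.
P = 5/7 × 5/7 × 2/7 = 50/343.

50/343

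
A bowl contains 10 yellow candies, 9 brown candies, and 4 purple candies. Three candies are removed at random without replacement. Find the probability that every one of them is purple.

4/1771

P(all purple) = 4/23 × 3/22 × 2/21 = 24/10626 = 4/1771.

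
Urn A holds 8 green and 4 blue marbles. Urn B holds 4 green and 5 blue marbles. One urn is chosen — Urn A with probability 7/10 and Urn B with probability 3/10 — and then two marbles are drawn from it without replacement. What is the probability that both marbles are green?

229/660

From Urn A: P(both green) = (8/12)(7/11) = 14/33.
From Urn B: P(both green) = (4/9)(3/8) = 1/6.
Total probability = (7/10)(14/33) + (3/10)(1/6) = 229/660.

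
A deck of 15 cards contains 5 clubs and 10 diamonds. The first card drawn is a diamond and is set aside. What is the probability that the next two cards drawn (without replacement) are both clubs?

10/91

With the first card removed, 5 clubs remain out of 14.
P = 5/14 × 4/13 = 20/182 = 10/91.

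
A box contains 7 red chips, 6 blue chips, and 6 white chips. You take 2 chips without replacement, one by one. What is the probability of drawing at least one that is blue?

P(no blue) = 13/19 × 12/18 = 156/342 = 26/57.
P(at least one) = 1 − 26/57 = 31/57.

31/57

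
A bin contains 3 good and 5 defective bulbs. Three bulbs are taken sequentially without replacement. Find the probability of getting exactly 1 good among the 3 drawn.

15/28

One ordering (good drawn first) has probability 3/8 × 5/7 × 4/6 = 60/336 = 5/28.
There are C(3,1) = 3 such orderings, each equally likely, so P = 3 × 5/28 = 15/28.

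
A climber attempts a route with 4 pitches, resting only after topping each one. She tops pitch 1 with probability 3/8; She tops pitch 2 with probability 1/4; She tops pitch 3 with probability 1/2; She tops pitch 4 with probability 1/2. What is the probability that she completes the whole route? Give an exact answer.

Each stage is reached only if all earlier stages succeed, so
P = 3/8 × 1/4 × 1/2 × 1/2 = 3/128.

3/128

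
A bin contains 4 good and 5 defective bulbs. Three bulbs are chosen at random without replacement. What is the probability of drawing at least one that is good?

P(no good) = 5/9 × 4/8 × 3/7 = 60/504 = 5/42.
P(at least one) = 1 − 5/42 = 37/42.

37/42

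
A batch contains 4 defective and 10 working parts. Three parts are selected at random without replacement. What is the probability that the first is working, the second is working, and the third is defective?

Chain rule:
P = 10/14 × 9/13 × 4/12 = 360/2184 = 15/91.

15/91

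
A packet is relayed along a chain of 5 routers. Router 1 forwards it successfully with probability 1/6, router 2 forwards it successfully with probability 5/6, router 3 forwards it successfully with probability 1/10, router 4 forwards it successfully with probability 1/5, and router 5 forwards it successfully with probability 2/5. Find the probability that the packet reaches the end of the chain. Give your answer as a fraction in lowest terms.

Multiplying along the chain,
P = 1/6 × 5/6 × 1/10 × 1/5 × 2/5 = 10/9000 = 1/900.

1/900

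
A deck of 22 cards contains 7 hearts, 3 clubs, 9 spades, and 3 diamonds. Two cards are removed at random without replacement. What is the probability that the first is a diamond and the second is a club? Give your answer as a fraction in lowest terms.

3/154

Multiply the probability of each draw given the previous ones:
P = 3/22 × 3/21 = 9/462 = 3/154.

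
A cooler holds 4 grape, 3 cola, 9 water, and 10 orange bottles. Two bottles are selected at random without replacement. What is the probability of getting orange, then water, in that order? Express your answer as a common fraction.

9/65

Multiply the probability of each draw given the previous ones:
P = 10/26 × 9/25 = 90/650 = 9/65.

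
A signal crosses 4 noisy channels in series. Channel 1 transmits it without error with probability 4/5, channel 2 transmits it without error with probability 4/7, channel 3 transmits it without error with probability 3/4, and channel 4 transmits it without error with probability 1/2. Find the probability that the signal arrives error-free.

Each stage is reached only if all earlier stages succeed, so
P = 4/5 × 4/7 × 3/4 × 1/2 = 48/280 = 6/35.

6/35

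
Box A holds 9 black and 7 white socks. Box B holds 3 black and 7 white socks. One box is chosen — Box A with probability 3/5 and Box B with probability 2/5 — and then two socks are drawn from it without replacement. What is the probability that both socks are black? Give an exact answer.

31/150

From Box A: P(both black) = (9/16)(8/15) = 3/10.
From Box B: P(both black) = (3/10)(2/9) = 1/15.
Total probability = (3/5)(3/10) + (2/5)(1/15) = 31/150.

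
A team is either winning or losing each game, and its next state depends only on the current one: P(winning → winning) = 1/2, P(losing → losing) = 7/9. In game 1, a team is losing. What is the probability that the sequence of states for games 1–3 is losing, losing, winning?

Game 1 is given. For each transition, use the conditional probability from the current state:
P(losing | losing) = 7/9; P(winning | losing) = 2/9.
P = 7/9 × 2/9 = 14/81.

14/81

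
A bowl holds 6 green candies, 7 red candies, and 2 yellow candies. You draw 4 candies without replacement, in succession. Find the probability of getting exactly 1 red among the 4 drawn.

56/195

One ordering (red drawn first) has probability 7/15 × 8/14 × 7/13 × 6/12 = 2352/32760 = 14/195.
There are C(4,1) = 4 such orderings, each equally likely, so P = 4 × 14/195 = 56/195.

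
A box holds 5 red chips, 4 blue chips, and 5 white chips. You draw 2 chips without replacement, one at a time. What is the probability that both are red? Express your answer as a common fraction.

P(all red) = 5/14 × 4/13 = 20/182 = 10/91.

10/91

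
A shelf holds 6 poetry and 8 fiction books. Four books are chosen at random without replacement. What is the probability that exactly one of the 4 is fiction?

160/1001

One ordering (fiction drawn first) has probability 8/14 × 6/13 × 5/12 × 4/11 = 960/24024 = 40/1001.
There are C(4,1) = 4 such orderings, each equally likely, so P = 4 × 40/1001 = 160/1001.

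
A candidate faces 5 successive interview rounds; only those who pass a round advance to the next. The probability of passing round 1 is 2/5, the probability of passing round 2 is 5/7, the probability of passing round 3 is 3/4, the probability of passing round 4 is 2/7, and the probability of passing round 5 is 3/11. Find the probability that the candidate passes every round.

9/539

Multiplying along the chain,
P = 2/5 × 5/7 × 3/4 × 2/7 × 3/11 = 180/10780 = 9/539.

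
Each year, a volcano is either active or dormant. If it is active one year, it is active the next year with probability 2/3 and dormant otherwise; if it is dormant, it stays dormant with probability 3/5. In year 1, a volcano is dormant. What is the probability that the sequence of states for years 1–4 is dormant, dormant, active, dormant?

2/25

Year 1 is given. For each transition, use the conditional probability from the current state:
P(dormant | dormant) = 3/5; P(active | dormant) = 2/5; P(dormant | active) = 1/3.
P = 3/5 × 2/5 × 1/3 = 6/75 = 2/25.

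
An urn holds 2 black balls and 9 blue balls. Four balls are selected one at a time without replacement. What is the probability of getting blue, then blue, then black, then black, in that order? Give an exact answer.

1/55

Each draw changes the counts, so multiply the conditional probabilities along the sequence:
P = 9/11 × 8/10 × 2/9 × 1/8 = 144/7920 = 1/55.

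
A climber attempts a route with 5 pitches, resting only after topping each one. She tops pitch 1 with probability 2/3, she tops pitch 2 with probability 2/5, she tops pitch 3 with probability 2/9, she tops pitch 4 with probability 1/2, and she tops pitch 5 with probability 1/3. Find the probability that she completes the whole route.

Multiplying along the chain,
P = 2/3 × 2/5 × 2/9 × 1/2 × 1/3 = 8/810 = 4/405.

4/405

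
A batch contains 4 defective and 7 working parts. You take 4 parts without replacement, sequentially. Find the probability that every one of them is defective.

P(all defective) = 4/11 × 3/10 × 2/9 × 1/8 = 24/7920 = 1/330.

1/330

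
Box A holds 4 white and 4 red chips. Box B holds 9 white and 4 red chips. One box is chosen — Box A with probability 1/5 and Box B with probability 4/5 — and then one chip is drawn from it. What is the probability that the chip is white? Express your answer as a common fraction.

From Box A: P(white) = 4/8.
From Box B: P(white) = 9/13.
Total probability = (1/5)(4/8) + (4/5)(9/13) = 17/26.

17/26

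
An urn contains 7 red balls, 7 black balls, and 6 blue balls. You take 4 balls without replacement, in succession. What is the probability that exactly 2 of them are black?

One ordering (black drawn first) has probability 7/20 × 6/19 × 13/18 × 12/17 = 6552/116280 = 91/1615.
There are C(4,2) = 6 such orderings, each equally likely, so P = 6 × 91/1615 = 546/1615.

546/1615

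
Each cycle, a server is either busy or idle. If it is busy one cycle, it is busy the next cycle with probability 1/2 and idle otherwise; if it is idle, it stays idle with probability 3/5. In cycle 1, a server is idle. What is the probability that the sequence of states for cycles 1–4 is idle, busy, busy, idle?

Cycle 1 is given. For each transition, use the conditional probability from the current state:
P(busy | idle) = 2/5; P(busy | busy) = 1/2; P(idle | busy) = 1/2.
P = 2/5 × 1/2 × 1/2 = 2/20 = 1/10.

1/10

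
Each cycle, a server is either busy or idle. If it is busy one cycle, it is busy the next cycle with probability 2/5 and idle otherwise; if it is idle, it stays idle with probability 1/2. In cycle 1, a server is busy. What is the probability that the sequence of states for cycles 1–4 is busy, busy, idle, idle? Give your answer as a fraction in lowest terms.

3/25

Cycle 1 is given. For each transition, use the conditional probability from the current state:
P(busy | busy) = 2/5; P(idle | busy) = 3/5; P(idle | idle) = 1/2.
P = 2/5 × 3/5 × 1/2 = 6/50 = 3/25.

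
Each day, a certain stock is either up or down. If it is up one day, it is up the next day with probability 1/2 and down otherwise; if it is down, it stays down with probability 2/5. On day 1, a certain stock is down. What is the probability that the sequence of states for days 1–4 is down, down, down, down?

Day 1 is given. For each transition, use the conditional probability from the current state:
P(down | down) = 2/5; P(down | down) = 2/5; P(down | down) = 2/5.
P = 2/5 × 2/5 × 2/5 = 8/125.

8/125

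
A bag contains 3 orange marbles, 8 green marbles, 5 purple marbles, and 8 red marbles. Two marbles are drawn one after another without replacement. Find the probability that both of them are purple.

P(all purple) = 5/24 × 4/23 = 20/552 = 5/138.

5/138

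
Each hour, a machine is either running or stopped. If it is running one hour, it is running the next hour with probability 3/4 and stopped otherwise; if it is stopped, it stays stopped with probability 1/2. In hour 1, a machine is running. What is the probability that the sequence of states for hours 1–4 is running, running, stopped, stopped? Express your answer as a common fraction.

3/32

Hour 1 is given. For each transition, use the conditional probability from the current state:
P(running | running) = 3/4; P(stopped | running) = 1/4; P(stopped | stopped) = 1/2.
P = 3/4 × 1/4 × 1/2 = 3/32.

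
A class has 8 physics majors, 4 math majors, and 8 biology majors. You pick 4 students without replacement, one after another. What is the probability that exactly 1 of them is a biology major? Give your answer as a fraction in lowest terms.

One ordering (a biology major drawn first) has probability 8/20 × 12/19 × 11/18 × 10/17 = 10560/116280 = 88/969.
There are C(4,1) = 4 such orderings, each equally likely, so P = 4 × 88/969 = 352/969.

352/969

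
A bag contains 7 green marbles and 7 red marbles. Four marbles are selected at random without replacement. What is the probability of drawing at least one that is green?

P(no green) = 7/14 × 6/13 × 5/12 × 4/11 = 840/24024 = 5/143.
P(at least one) = 1 − 5/143 = 138/143.

138/143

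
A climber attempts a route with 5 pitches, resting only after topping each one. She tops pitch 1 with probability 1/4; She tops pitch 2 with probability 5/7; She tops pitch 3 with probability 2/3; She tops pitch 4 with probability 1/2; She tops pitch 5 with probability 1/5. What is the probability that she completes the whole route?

1/84

Each stage is reached only if all earlier stages succeed, so
P = 1/4 × 5/7 × 2/3 × 1/2 × 1/5 = 10/840 = 1/84.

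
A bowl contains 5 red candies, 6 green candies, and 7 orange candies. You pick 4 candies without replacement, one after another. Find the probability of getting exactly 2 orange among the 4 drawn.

One ordering (orange drawn first) has probability 7/18 × 6/17 × 11/16 × 10/15 = 4620/73440 = 77/1224.
There are C(4,2) = 6 such orderings, each equally likely, so P = 6 × 77/1224 = 77/204.

77/204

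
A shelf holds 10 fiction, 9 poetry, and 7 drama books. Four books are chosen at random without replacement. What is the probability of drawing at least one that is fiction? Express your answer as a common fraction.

P(no fiction) = 16/26 × 15/25 × 14/24 × 13/23 = 43680/358800 = 14/115.
P(at least one) = 1 − 14/115 = 101/115.

101/115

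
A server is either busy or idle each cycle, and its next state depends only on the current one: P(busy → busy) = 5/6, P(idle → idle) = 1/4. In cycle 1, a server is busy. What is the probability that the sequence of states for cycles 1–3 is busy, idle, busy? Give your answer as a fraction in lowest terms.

1/8

Cycle 1 is given. For each transition, use the conditional probability from the current state:
P(idle | busy) = 1/6; P(busy | idle) = 3/4.
P = 1/6 × 3/4 = 3/24 = 1/8.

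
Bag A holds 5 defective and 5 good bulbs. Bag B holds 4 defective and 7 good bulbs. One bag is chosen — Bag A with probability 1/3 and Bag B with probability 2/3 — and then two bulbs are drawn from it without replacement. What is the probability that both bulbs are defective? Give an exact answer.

From Bag A: P(both defective) = (5/10)(4/9) = 2/9.
From Bag B: P(both defective) = (4/11)(3/10) = 6/55.
Total probability = (1/3)(2/9) + (2/3)(6/55) = 218/1485.

218/1485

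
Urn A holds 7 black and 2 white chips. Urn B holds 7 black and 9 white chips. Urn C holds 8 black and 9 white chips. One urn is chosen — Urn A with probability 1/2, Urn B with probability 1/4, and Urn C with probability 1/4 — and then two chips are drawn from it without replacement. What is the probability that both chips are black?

3157/8160

From Urn A: P(both black) = (7/9)(6/8) = 7/12.
From Urn B: P(both black) = (7/16)(6/15) = 7/40.
From Urn C: P(both black) = (8/17)(7/16) = 7/34.
Total probability = (1/2)(7/12) + (1/4)(7/40) + (1/4)(7/34) = 3157/8160.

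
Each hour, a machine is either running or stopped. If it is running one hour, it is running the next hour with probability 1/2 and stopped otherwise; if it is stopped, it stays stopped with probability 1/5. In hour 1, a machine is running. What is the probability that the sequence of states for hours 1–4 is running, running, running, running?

Hour 1 is given. For each transition, use the conditional probability from the current state:
P(running | running) = 1/2; P(running | running) = 1/2; P(running | running) = 1/2.
P = 1/2 × 1/2 × 1/2 = 1/8.

1/8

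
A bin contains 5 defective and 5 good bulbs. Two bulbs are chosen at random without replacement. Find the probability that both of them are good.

P = 5/10 × 4/9 = 20/90 = 2/9.

2/9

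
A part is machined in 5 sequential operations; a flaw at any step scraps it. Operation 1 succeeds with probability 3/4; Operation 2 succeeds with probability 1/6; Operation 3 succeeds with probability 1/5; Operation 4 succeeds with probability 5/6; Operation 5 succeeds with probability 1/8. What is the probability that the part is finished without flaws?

1/384

Multiplying along the chain,
P = 3/4 × 1/6 × 1/5 × 5/6 × 1/8 = 15/5760 = 1/384.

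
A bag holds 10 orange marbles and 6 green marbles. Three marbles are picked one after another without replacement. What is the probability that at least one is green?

P(no green) = 10/16 × 9/15 × 8/14 = 720/3360 = 3/14.
P(at least one) = 1 − 3/14 = 11/14.

11/14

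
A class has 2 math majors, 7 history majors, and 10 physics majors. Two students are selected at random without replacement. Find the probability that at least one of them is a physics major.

P(no physics majors) = 9/19 × 8/18 = 72/342 = 4/19.
P(at least one) = 1 − 4/19 = 15/19.

15/19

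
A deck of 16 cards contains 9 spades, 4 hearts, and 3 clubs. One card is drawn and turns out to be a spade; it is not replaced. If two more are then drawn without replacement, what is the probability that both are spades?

With the first card removed, 8 spades remain out of 15.
P = 8/15 × 7/14 = 56/210 = 4/15.

4/15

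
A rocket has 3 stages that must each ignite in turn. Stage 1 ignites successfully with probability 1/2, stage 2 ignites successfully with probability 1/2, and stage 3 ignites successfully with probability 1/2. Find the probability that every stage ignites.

Each stage is reached only if all earlier stages succeed, so
P = 1/2 × 1/2 × 1/2 = 1/8.

1/8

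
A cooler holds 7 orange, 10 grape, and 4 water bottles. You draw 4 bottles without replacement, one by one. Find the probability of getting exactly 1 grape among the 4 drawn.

One ordering (grape drawn first) has probability 10/21 × 11/20 × 10/19 × 9/18 = 9900/143640 = 55/798.
There are C(4,1) = 4 such orderings, each equally likely, so P = 4 × 55/798 = 110/399.

110/399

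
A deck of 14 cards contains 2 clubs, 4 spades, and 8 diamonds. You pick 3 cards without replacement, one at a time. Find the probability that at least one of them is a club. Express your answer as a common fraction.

36/91

P(no clubs) = 12/14 × 11/13 × 10/12 = 1320/2184 = 55/91.
P(at least one) = 1 − 55/91 = 36/91.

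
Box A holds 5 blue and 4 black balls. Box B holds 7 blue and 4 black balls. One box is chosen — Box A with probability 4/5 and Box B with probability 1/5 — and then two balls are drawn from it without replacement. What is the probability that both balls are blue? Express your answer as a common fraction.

739/2475

From Box A: P(both blue) = (5/9)(4/8) = 5/18.
From Box B: P(both blue) = (7/11)(6/10) = 21/55.
Total probability = (4/5)(5/18) + (1/5)(21/55) = 739/2475.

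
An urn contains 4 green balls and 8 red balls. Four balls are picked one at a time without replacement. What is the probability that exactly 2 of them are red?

One ordering (red drawn first) has probability 8/12 × 7/11 × 4/10 × 3/9 = 672/11880 = 28/495.
There are C(4,2) = 6 such orderings, each equally likely, so P = 6 × 28/495 = 56/165.

56/165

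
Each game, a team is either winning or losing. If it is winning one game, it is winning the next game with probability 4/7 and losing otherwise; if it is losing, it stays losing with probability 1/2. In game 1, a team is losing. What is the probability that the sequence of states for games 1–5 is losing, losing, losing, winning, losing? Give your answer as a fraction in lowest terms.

Game 1 is given. For each transition, use the conditional probability from the current state:
P(losing | losing) = 1/2; P(losing | losing) = 1/2; P(winning | losing) = 1/2; P(losing | winning) = 3/7.
P = 1/2 × 1/2 × 1/2 × 3/7 = 3/56.

3/56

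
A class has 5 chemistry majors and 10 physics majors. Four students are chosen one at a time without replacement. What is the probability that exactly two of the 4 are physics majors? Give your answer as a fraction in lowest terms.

30/91

One ordering (physics majors drawn first) has probability 10/15 × 9/14 × 5/13 × 4/12 = 1800/32760 = 5/91.
There are C(4,2) = 6 such orderings, each equally likely, so P = 6 × 5/91 = 30/91.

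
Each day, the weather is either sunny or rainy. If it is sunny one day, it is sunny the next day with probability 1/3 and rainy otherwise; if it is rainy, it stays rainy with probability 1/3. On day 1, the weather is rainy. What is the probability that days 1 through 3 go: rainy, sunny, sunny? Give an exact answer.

2/9

Day 1 is given. For each transition, use the conditional probability from the current state:
P(sunny | rainy) = 2/3; P(sunny | sunny) = 1/3.
P = 2/3 × 1/3 = 2/9.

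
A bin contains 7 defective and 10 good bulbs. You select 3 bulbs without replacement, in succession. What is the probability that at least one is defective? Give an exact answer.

14/17

P(no defective) = 10/17 × 9/16 × 8/15 = 720/4080 = 3/17.
P(at least one) = 1 − 3/17 = 14/17.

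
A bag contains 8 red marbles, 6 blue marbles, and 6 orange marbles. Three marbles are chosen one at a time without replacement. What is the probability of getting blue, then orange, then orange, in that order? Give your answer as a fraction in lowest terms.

Each draw changes the counts, so multiply the conditional probabilities along the sequence:
P = 6/20 × 6/19 × 5/18 = 180/6840 = 1/38.

1/38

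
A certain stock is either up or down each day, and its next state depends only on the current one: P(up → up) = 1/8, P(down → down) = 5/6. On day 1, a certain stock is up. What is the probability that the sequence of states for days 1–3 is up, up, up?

1/64

Day 1 is given. For each transition, use the conditional probability from the current state:
P(up | up) = 1/8; P(up | up) = 1/8.
P = 1/8 × 1/8 = 1/64.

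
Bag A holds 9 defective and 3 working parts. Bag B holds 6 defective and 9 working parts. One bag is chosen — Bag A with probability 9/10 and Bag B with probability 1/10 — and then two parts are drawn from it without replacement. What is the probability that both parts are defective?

389/770

From Bag A: P(both defective) = (9/12)(8/11) = 6/11.
From Bag B: P(both defective) = (6/15)(5/14) = 1/7.
Total probability = (9/10)(6/11) + (1/10)(1/7) = 389/770.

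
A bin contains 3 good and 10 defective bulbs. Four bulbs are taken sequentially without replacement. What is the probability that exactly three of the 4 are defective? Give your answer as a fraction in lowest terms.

One ordering (defective drawn first) has probability 10/13 × 9/12 × 8/11 × 3/10 = 2160/17160 = 18/143.
There are C(4,3) = 4 such orderings, each equally likely, so P = 4 × 18/143 = 72/143.

72/143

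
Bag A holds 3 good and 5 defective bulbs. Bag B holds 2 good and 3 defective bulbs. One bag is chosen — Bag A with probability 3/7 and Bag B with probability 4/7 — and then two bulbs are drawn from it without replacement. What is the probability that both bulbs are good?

101/980

From Bag A: P(both good) = (3/8)(2/7) = 3/28.
From Bag B: P(both good) = (2/5)(1/4) = 1/10.
Total probability = (3/7)(3/28) + (4/7)(1/10) = 101/980.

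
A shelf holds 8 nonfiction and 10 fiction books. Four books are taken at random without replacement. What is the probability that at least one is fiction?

P(no fiction) = 8/18 × 7/17 × 6/16 × 5/15 = 1680/73440 = 7/306.
P(at least one) = 1 − 7/306 = 299/306.

299/306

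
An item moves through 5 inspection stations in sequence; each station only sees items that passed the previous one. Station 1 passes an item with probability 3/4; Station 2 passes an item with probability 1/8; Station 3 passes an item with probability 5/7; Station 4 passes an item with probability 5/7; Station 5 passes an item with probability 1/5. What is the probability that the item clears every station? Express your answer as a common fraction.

15/1568

Each stage is reached only if all earlier stages succeed, so
P = 3/4 × 1/8 × 5/7 × 5/7 × 1/5 = 75/7840 = 15/1568.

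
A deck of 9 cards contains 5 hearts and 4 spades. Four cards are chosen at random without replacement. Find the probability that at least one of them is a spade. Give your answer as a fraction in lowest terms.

P(no spades) = 5/9 × 4/8 × 3/7 × 2/6 = 120/3024 = 5/126.
P(at least one) = 1 − 5/126 = 121/126.

121/126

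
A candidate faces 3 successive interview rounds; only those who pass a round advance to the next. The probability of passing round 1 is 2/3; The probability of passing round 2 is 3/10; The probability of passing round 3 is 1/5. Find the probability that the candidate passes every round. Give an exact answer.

1/25

Each stage is reached only if all earlier stages succeed, so
P = 2/3 × 3/10 × 1/5 = 6/150 = 1/25.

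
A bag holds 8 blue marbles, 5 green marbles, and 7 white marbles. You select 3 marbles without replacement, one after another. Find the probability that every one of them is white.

P(every draw is white) = 7/20 × 6/19 × 5/18 = 210/6840 = 7/228.

7/228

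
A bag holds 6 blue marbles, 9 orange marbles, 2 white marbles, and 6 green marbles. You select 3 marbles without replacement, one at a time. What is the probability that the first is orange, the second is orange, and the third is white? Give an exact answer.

Each draw changes the counts, so multiply the conditional probabilities along the sequence:
P = 9/23 × 8/22 × 2/21 = 144/10626 = 24/1771.

24/1771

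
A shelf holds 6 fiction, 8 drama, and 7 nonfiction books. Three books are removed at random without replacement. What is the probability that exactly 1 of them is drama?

One ordering (drama drawn first) has probability 8/21 × 13/20 × 12/19 = 1248/7980 = 104/665.
There are C(3,1) = 3 such orderings, each equally likely, so P = 3 × 104/665 = 312/665.

312/665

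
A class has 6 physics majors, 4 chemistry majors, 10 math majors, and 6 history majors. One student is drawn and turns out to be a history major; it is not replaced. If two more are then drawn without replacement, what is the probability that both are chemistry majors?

1/50

With the first student removed, 4 chemistry majors remain out of 25.
P = 4/25 × 3/24 = 12/600 = 1/50.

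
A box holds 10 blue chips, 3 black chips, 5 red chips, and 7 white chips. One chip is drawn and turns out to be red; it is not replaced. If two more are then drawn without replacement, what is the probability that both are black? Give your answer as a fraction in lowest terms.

1/92

After the first draw, 3 of the remaining 24 chips are black.
P = 3/24 × 2/23 = 6/552 = 1/92.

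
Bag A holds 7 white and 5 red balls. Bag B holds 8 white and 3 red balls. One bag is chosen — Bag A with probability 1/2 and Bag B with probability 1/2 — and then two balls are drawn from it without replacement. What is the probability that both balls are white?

91/220

From Bag A: P(both white) = (7/12)(6/11) = 7/22.
From Bag B: P(both white) = (8/11)(7/10) = 28/55.
Total probability = (1/2)(7/22) + (1/2)(28/55) = 91/220.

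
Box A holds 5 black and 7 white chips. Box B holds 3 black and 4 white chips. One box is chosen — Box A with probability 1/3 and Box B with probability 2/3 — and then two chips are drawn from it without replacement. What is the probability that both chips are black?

101/693

From Box A: P(both black) = (5/12)(4/11) = 5/33.
From Box B: P(both black) = (3/7)(2/6) = 1/7.
Total probability = (1/3)(5/33) + (2/3)(1/7) = 101/693.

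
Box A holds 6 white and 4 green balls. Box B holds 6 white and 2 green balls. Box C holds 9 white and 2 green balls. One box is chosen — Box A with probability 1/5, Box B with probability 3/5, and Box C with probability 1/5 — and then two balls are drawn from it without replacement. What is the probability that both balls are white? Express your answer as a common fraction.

From Box A: P(both white) = (6/10)(5/9) = 1/3.
From Box B: P(both white) = (6/8)(5/7) = 15/28.
From Box C: P(both white) = (9/11)(8/10) = 36/55.
Total probability = (1/5)(1/3) + (3/5)(15/28) + (1/5)(36/55) = 11989/23100.

11989/23100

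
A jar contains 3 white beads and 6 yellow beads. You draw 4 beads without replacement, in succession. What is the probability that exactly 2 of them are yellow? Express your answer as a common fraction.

5/14

One ordering (yellow drawn first) has probability 6/9 × 5/8 × 3/7 × 2/6 = 180/3024 = 5/84.
There are C(4,2) = 6 such orderings, each equally likely, so P = 6 × 5/84 = 5/14.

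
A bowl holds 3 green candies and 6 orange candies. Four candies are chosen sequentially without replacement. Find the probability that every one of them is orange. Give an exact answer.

5/42

P(all orange) = 6/9 × 5/8 × 4/7 × 3/6 = 360/3024 = 5/42.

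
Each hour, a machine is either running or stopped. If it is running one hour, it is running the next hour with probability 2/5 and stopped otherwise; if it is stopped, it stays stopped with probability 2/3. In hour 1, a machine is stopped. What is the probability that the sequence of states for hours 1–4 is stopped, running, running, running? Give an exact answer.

4/75

Hour 1 is given. For each transition, use the conditional probability from the current state:
P(running | stopped) = 1/3; P(running | running) = 2/5; P(running | running) = 2/5.
P = 1/3 × 2/5 × 2/5 = 4/75.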